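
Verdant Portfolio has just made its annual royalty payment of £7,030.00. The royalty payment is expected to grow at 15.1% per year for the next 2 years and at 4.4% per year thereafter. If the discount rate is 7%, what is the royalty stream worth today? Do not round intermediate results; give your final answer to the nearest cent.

£342333.96

D_1 = 8091.53000
D_2 = 9313.35103
Terminal value at year 2: TV = D_2×(1+g_2)/(r−g_2) = 9723.13848/0.026 = 373966.86444
P_0 = D_1/(1+r)^1 + D_2/(1+r)^2 + TV/(1+r)^2
    = 7562.17757 + 8134.64148 + 326637.14249 = 342333.96154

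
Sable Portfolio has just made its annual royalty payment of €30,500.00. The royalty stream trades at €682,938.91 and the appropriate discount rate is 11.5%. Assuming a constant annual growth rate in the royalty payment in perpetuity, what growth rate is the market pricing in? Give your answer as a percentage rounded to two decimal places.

6.73%

P = D₀(1+g)/(r−g) ⇒ P(r−g) = D₀(1+g) ⇒ g(P+D₀) = P·r − D₀
g = (P·r − D₀)/(P + D₀) = (€682,938.91×0.115 − €30,500.00) / (€682,938.91 + €30,500.00) = 0.067333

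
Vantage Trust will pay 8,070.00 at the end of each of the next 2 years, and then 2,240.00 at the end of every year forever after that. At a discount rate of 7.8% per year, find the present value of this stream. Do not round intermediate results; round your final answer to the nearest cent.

PV of 2-year annuity: 8,070.00 × [1 − (1+0.078)^−2] / 0.078 = 14430.50588
Perpetuity value at year 2: 2,240.00 / 0.078 = 28717.94872
PV of perpetuity: 28717.94872 / (1+0.078)^2 = 24712.45514
Total PV = 14430.50588 + 24712.45514 = 39142.96102

39142.96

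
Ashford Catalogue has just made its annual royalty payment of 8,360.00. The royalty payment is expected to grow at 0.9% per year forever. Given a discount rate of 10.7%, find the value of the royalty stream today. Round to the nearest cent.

D₁ = D₀ × (1 + g) = 8,360.00 × 1.009 = 8,435.2400
Growing perpetuity: P = D₁ / (r − g) = 8,435.2400 / (0.107 − 0.009) = 86,073.88

86073.88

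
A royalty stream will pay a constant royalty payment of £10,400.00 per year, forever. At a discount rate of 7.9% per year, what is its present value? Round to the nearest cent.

Level perpetuity: PV = C / r = £10,400.00 / 0.079 = £131,645.57

£131645.57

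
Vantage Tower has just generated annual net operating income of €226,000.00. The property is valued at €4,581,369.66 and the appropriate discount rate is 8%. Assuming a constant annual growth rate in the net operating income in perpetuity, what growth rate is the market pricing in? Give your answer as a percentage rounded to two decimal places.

P = D₀(1+g)/(r−g) ⇒ P(r−g) = D₀(1+g) ⇒ g(P+D₀) = P·r − D₀
g = (P·r − D₀)/(P + D₀) = (€4,581,369.66×0.08 − €226,000.00) / (€4,581,369.66 + €226,000.00) = 0.029228

2.92%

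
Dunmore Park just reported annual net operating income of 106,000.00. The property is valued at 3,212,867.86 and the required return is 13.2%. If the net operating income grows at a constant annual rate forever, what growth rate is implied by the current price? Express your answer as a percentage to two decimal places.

9.58%

P = D₀(1+g)/(r−g) ⇒ P(r−g) = D₀(1+g) ⇒ g(P+D₀) = P·r − D₀
g = (P·r − D₀)/(P + D₀) = (3,212,867.86×0.132 − 106,000.00) / (3,212,867.86 + 106,000.00) = 0.095846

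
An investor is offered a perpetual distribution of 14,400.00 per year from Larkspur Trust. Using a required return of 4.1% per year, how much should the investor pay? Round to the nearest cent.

Level perpetuity: PV = C / r = 14,400.00 / 0.041 = 351,219.51

351219.51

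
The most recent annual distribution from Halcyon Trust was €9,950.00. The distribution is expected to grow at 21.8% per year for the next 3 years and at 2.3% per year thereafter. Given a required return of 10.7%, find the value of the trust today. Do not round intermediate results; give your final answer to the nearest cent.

€197651.91

D_1 = 12119.10000
D_2 = 14761.06380
D_3 = 17978.97571
Terminal value at year 3: TV = D_3×(1+g_2)/(r−g_2) = 18392.49215/0.084 = 218958.23988
P_0 = D_1/(1+r)^1 + D_2/(1+r)^2 + D_3/(1+r)^3 + TV/(1+r)^3
    = 10947.69648 + 12045.43298 + 13253.24062 + 161405.53759 = 197651.90767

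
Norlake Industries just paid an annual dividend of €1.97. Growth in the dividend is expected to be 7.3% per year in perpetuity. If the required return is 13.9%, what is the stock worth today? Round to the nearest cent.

€32.03

D₁ = D₀ × (1 + g) = €1.97 × 1.073 = €2.1138
Growing perpetuity: P = D₁ / (r − g) = €2.1138 / (0.139 − 0.073) = €32.03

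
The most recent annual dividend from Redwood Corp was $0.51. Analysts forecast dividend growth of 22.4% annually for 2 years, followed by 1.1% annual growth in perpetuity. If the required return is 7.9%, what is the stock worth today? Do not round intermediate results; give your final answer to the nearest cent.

D_1 = 0.62424
D_2 = 0.76407
Terminal value at year 2: TV = D_2×(1+g_2)/(r−g_2) = 0.77247/0.068 = 11.35992
P_0 = D_1/(1+r)^1 + D_2/(1+r)^2 + TV/(1+r)^2
    = 0.57854 + 0.65628 + 9.75736 = 10.99218

$10.99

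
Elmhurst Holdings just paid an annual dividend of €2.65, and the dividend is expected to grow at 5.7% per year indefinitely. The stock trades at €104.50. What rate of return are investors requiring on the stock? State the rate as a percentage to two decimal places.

8.38%

D₁ = €2.65 × 1.057 = €2.8011
P = D₁/(r − g) ⇒ r = D₁/P + g = €2.8011/€104.50 + 0.057 = 0.026804 + 0.057 = 0.083804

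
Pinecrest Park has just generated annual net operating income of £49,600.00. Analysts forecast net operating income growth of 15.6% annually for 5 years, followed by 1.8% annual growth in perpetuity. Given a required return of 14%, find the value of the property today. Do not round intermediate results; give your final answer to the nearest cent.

D_1 = 57337.60000
D_2 = 66282.26560
D_3 = 76622.29903
D_4 = 88575.37768
D_5 = 102393.13660
Terminal value at year 5: TV = D_5×(1+g_2)/(r−g_2) = 104236.21306/0.122 = 854395.18902
P_0 = D_1/(1+r)^1 + D_2/(1+r)^2 + D_3/(1+r)^3 + D_4/(1+r)^4 + D_5/(1+r)^5 + TV/(1+r)^5
    = 50296.14035 + 51002.05109 + 51717.86935 + 52443.73419 + 53179.78660 + 443746.08816 = 702385.66974

£702385.67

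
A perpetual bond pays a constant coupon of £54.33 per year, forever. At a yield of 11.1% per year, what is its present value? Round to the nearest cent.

£489.46

Level perpetuity: PV = C / r = £54.33 / 0.111 = £489.46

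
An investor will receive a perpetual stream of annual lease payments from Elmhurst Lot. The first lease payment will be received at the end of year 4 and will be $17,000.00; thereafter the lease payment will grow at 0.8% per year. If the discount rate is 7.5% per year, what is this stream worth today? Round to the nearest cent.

$204243.73

Value at end of year 3: C₁ / (r − g) = $17,000.00 / (0.075 − 0.008) = $253,731.3433
Discount to today: PV = $253,731.3433 / (1 + 0.075)^3 = $253,731.3433 / 1.242297 = $204,243.73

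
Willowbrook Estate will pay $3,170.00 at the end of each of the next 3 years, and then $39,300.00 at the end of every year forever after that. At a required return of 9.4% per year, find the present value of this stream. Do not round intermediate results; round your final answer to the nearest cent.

PV of 3-year annuity: $3,170.00 × [1 − (1+0.094)^−3] / 0.094 = 7967.34340
Perpetuity value at year 3: $39,300.00 / 0.094 = 418085.10638
PV of perpetuity: 418085.10638 / (1+0.094)^3 = 319310.15514
Total PV = 7967.34340 + 319310.15514 = 327277.49853

$327277.50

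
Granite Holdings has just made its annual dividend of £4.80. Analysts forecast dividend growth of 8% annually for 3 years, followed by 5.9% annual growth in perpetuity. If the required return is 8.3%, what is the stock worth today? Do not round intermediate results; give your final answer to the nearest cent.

D_1 = 5.18400
D_2 = 5.59872
D_3 = 6.04662
Terminal value at year 3: TV = D_3×(1+g_2)/(r−g_2) = 6.40337/0.024 = 266.80700
P_0 = D_1/(1+r)^1 + D_2/(1+r)^2 + D_3/(1+r)^3 + TV/(1+r)^3
    = 4.78670 + 4.77344 + 4.76022 + 210.04476 = 224.36513

£224.37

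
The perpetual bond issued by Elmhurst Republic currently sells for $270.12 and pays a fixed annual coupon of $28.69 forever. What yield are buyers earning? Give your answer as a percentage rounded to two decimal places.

10.62%

P = C/r ⇒ r = C/P = $28.69/$270.12 = 0.106212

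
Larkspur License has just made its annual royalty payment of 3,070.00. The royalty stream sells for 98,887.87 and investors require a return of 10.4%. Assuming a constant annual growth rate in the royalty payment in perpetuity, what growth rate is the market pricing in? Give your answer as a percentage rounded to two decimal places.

7.08%

P = D₀(1+g)/(r−g) ⇒ P(r−g) = D₀(1+g) ⇒ g(P+D₀) = P·r − D₀
g = (P·r − D₀)/(P + D₀) = (98,887.87×0.104 − 3,070.00) / (98,887.87 + 3,070.00) = 0.070758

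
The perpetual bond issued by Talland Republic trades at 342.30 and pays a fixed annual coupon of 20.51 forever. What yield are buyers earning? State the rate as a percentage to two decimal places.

5.99%

P = C/r ⇒ r = C/P = 20.51/342.30 = 0.059918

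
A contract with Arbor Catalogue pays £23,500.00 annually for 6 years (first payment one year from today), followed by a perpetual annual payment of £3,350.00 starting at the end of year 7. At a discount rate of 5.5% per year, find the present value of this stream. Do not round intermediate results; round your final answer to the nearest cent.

PV of 6-year annuity: £23,500.00 × [1 − (1+0.055)^−6] / 0.055 = 117394.96225
Perpetuity value at year 6: £3,350.00 / 0.055 = 60909.09091
PV of perpetuity: 60909.09091 / (1+0.055)^6 = 44174.06438
Total PV = 117394.96225 + 44174.06438 = 161569.02663

£161569.03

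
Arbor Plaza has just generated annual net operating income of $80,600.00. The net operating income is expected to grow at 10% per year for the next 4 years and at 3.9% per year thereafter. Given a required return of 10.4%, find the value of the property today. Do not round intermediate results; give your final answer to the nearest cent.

D_1 = 88660.00000
D_2 = 97526.00000
D_3 = 107278.60000
D_4 = 118006.46000
Terminal value at year 4: TV = D_4×(1+g_2)/(r−g_2) = 122608.71194/0.065 = 1886287.87600
P_0 = D_1/(1+r)^1 + D_2/(1+r)^2 + D_3/(1+r)^3 + D_4/(1+r)^4 + TV/(1+r)^4
    = 80307.97101 + 80017.00011 + 79727.08344 + 79438.21719 + 1269789.34868 = 1589279.62043

$1589279.62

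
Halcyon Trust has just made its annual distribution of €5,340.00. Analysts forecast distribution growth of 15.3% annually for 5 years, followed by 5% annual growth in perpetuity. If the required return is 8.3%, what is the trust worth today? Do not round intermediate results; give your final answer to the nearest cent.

€264737.50

D_1 = 6157.02000
D_2 = 7099.04406
D_3 = 8185.19780
D_4 = 9437.53306
D_5 = 10881.47562
Terminal value at year 5: TV = D_5×(1+g_2)/(r−g_2) = 11425.54940/0.033 = 346228.76984
P_0 = D_1/(1+r)^1 + D_2/(1+r)^2 + D_3/(1+r)^3 + D_4/(1+r)^4 + D_5/(1+r)^5 + TV/(1+r)^5
    = 5685.15235 + 6052.61373 + 6443.82606 + 6860.32452 + 7303.74346 + 232391.83733 = 264737.49745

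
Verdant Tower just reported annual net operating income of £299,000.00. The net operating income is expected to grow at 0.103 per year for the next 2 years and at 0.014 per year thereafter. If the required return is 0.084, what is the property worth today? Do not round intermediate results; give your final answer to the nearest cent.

D_1 = 329797.00000
D_2 = 363766.09100
Terminal value at year 2: TV = D_2×(1+g_2)/(r−g_2) = 368858.81627/0.07 = 5269411.66106
P_0 = D_1/(1+r)^1 + D_2/(1+r)^2 + TV/(1+r)^2
    = 304240.77491 + 309573.40842 + 4484391.94477 = 5098206.12810

£5098206.13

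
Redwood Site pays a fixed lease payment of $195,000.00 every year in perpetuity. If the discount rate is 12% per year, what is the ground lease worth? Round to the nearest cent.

$1625000.00

Level perpetuity: PV = C / r = $195,000.00 / 0.12 = $1,625,000.00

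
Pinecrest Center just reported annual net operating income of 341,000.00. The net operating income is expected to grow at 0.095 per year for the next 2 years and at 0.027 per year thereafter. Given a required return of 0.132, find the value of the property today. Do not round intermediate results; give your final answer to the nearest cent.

D_1 = 373395.00000
D_2 = 408867.52500
Terminal value at year 2: TV = D_2×(1+g_2)/(r−g_2) = 419906.94818/0.105 = 3999113.79214
P_0 = D_1/(1+r)^1 + D_2/(1+r)^2 + TV/(1+r)^2
    = 329854.24028 + 319072.78543 + 3120835.72037 = 3769762.74609

3769762.75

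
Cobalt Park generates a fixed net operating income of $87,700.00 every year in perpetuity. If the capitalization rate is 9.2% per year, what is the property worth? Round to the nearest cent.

Level perpetuity: PV = C / r = $87,700.00 / 0.092 = $953,260.87

$953260.87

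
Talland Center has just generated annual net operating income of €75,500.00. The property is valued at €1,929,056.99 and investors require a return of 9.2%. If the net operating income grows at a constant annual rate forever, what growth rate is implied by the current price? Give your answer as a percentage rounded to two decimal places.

5.09%

P = D₀(1+g)/(r−g) ⇒ P(r−g) = D₀(1+g) ⇒ g(P+D₀) = P·r − D₀
g = (P·r − D₀)/(P + D₀) = (€1,929,056.99×0.092 − €75,500.00) / (€1,929,056.99 + €75,500.00) = 0.050871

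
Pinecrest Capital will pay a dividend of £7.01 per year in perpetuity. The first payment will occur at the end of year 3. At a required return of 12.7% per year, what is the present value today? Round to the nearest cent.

Value at end of year 2: C / r = £7.01 / 0.127 = £55.1969
Discount to today: PV = £55.1969 / (1 + 0.127)^2 = £55.1969 / 1.270129 = £43.46

£43.46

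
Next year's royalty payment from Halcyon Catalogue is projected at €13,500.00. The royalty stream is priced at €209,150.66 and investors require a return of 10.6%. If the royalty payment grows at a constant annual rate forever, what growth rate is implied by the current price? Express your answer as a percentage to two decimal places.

P = D₁/(r−g) ⇒ g = r − D₁/P = 0.106 − €13,500.00/€209,150.66 = 0.041453

4.15%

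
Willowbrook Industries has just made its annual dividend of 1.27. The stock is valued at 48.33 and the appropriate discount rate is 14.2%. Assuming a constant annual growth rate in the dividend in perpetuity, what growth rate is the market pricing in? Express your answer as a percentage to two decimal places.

P = D₀(1+g)/(r−g) ⇒ P(r−g) = D₀(1+g) ⇒ g(P+D₀) = P·r − D₀
g = (P·r − D₀)/(P + D₀) = (48.33×0.142 − 1.27) / (48.33 + 1.27) = 0.112759

11.28%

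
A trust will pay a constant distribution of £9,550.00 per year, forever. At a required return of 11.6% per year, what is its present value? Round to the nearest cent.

£82327.59

Level perpetuity: PV = C / r = £9,550.00 / 0.116 = £82,327.59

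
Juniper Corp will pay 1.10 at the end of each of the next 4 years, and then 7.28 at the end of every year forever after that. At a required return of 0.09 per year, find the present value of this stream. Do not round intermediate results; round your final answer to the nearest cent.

PV of 4-year annuity: 1.10 × [1 − (1+0.09)^−4] / 0.09 = 3.56369
Perpetuity value at year 4: 7.28 / 0.09 = 80.88889
PV of perpetuity: 80.88889 / (1+0.09)^4 = 57.30373
Total PV = 3.56369 + 57.30373 = 60.86742

60.87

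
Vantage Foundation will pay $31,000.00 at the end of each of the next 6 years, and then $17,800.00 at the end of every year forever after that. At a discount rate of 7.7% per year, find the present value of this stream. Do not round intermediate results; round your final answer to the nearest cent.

PV of 6-year annuity: $31,000.00 × [1 − (1+0.077)^−6] / 0.077 = 144622.92072
Perpetuity value at year 6: $17,800.00 / 0.077 = 231168.83117
PV of perpetuity: 231168.83117 / (1+0.077)^6 = 148127.28314
Total PV = 144622.92072 + 148127.28314 = 292750.20386

$292750.20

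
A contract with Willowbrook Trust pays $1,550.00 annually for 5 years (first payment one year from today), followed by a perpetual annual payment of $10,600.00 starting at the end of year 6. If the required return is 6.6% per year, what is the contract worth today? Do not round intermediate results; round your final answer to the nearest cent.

PV of 5-year annuity: $1,550.00 × [1 − (1+0.066)^−5] / 0.066 = 6423.95627
Perpetuity value at year 5: $10,600.00 / 0.066 = 160606.06061
PV of perpetuity: 160606.06061 / (1+0.066)^5 = 116674.48868
Total PV = 6423.95627 + 116674.48868 = 123098.44495

$123098.44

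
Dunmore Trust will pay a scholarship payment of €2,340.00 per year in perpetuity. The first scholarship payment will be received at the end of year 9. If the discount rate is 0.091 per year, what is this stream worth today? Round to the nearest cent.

€12810.81

Value at end of year 8: C / r = €2,340.00 / 0.091 = €25,714.2857
Discount to today: PV = €25,714.2857 / (1 + 0.091)^8 = €25,714.2857 / 2.007234 = €12,810.81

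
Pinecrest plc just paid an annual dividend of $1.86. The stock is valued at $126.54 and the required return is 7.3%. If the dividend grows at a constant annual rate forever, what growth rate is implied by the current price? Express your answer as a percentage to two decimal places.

P = D₀(1+g)/(r−g) ⇒ P(r−g) = D₀(1+g) ⇒ g(P+D₀) = P·r − D₀
g = (P·r − D₀)/(P + D₀) = ($126.54×0.073 − $1.86) / ($126.54 + $1.86) = 0.057457

5.75%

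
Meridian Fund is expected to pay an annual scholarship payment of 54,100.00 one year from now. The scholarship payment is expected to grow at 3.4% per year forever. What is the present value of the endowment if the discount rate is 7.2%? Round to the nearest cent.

1423684.21

Growing perpetuity: P = D₁ / (r − g) = 54,100.0000 / (0.072 − 0.034) = 1,423,684.21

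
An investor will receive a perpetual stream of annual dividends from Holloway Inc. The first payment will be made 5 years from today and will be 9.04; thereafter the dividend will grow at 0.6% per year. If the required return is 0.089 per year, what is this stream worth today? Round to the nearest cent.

77.44

Value at end of year 4: C₁ / (r − g) = 9.04 / (0.089 − 0.006) = 108.9157
Discount to today: PV = 108.9157 / (1 + 0.089)^4 = 108.9157 / 1.406409 = 77.44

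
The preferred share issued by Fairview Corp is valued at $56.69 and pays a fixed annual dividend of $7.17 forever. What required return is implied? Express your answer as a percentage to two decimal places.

12.65%

P = C/r ⇒ r = C/P = $7.17/$56.69 = 0.126477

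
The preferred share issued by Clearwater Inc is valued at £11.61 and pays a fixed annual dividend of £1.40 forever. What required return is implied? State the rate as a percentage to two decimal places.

12.06%

P = C/r ⇒ r = C/P = £1.40/£11.61 = 0.120586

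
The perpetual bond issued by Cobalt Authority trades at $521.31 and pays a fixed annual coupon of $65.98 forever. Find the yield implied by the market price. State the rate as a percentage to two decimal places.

12.66%

P = C/r ⇒ r = C/P = $65.98/$521.31 = 0.126566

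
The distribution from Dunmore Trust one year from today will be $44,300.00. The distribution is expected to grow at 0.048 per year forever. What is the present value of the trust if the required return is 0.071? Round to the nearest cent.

$1926086.96

Growing perpetuity: P = D₁ / (r − g) = $44,300.0000 / (0.071 − 0.048) = $1,926,086.96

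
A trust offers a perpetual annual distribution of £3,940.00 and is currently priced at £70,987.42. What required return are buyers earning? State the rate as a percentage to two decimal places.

P = C/r ⇒ r = C/P = £3,940.00/£70,987.42 = 0.055503

5.55%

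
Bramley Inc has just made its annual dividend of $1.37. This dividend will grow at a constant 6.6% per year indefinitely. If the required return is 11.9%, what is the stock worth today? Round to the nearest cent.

D₁ = D₀ × (1 + g) = $1.37 × 1.066 = $1.4604
Growing perpetuity: P = D₁ / (r − g) = $1.4604 / (0.119 − 0.066) = $27.56

$27.56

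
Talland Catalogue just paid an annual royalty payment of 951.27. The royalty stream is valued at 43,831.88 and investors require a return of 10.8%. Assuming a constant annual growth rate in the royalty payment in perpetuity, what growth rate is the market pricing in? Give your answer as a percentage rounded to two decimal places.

8.45%

P = D₀(1+g)/(r−g) ⇒ P(r−g) = D₀(1+g) ⇒ g(P+D₀) = P·r − D₀
g = (P·r − D₀)/(P + D₀) = (43,831.88×0.108 − 951.27) / (43,831.88 + 951.27) = 0.084464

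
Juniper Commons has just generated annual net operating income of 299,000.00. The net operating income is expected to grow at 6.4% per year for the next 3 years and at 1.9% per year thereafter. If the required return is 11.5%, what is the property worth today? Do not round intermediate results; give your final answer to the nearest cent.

3575290.19

D_1 = 318136.00000
D_2 = 338496.70400
D_3 = 360160.49306
Terminal value at year 3: TV = D_3×(1+g_2)/(r−g_2) = 367003.54242/0.096 = 3822953.56692
P_0 = D_1/(1+r)^1 + D_2/(1+r)^2 + D_3/(1+r)^3 + TV/(1+r)^3
    = 285323.76682 + 272273.08331 + 259819.33690 + 2757874.00314 = 3575290.19016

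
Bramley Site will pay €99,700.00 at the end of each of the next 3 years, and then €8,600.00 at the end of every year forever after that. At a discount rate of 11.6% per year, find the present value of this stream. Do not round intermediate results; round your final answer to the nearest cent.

€294457.58

PV of 3-year annuity: €99,700.00 × [1 − (1+0.116)^−3] / 0.116 = 241118.20696
Perpetuity value at year 3: €8,600.00 / 0.116 = 74137.93103
PV of perpetuity: 74137.93103 / (1+0.116)^3 = 53339.36955
Total PV = 241118.20696 + 53339.36955 = 294457.57651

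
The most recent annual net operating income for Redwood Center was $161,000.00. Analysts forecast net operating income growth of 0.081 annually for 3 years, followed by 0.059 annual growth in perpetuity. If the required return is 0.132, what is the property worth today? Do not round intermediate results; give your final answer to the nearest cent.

D_1 = 174041.00000
D_2 = 188138.32100
D_3 = 203377.52500
Terminal value at year 3: TV = D_3×(1+g_2)/(r−g_2) = 215376.79898/0.073 = 2950367.10926
P_0 = D_1/(1+r)^1 + D_2/(1+r)^2 + D_3/(1+r)^3 + TV/(1+r)^3
    = 153746.46643 + 146819.72634 + 140205.05669 + 2033933.63056 = 2474704.88001

$2474704.88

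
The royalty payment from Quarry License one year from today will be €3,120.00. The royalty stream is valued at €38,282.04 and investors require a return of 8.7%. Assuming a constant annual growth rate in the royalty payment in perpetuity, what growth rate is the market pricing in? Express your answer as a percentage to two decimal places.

P = D₁/(r−g) ⇒ g = r − D₁/P = 0.087 − €3,120.00/€38,282.04 = 0.005500

0.55%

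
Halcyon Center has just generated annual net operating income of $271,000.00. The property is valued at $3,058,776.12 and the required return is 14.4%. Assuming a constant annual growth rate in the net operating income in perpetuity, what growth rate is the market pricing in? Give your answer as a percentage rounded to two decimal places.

5.09%

P = D₀(1+g)/(r−g) ⇒ P(r−g) = D₀(1+g) ⇒ g(P+D₀) = P·r − D₀
g = (P·r − D₀)/(P + D₀) = ($3,058,776.12×0.144 − $271,000.00) / ($3,058,776.12 + $271,000.00) = 0.050893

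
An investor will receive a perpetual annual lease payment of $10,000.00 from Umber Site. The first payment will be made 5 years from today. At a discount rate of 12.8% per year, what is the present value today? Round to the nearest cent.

$48256.26

Value at end of year 4: C / r = $10,000.00 / 0.128 = $78,125.0000
Discount to today: PV = $78,125.0000 / (1 + 0.128)^4 = $78,125.0000 / 1.618961 = $48,256.26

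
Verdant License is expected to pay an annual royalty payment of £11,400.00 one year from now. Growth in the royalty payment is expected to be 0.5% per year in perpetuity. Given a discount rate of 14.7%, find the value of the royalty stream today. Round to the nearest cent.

£80281.69

Growing perpetuity: P = D₁ / (r − g) = £11,400.0000 / (0.147 − 0.005) = £80,281.69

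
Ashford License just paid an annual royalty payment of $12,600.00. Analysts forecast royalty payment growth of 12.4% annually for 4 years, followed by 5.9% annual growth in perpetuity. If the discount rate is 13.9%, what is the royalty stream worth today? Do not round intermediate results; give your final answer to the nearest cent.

$206940.65

D_1 = 14162.40000
D_2 = 15918.53760
D_3 = 17892.43626
D_4 = 20111.09836
Terminal value at year 4: TV = D_4×(1+g_2)/(r−g_2) = 21297.65316/0.08 = 266220.66453
P_0 = D_1/(1+r)^1 + D_2/(1+r)^2 + D_3/(1+r)^3 + D_4/(1+r)^4 + TV/(1+r)^4
    = 12434.06497 + 12270.31521 + 12108.72195 + 11949.25678 + 158178.28657 = 206940.64548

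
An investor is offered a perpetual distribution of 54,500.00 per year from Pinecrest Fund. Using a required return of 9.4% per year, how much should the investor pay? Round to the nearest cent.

579787.23

Level perpetuity: PV = C / r = 54,500.00 / 0.094 = 579,787.23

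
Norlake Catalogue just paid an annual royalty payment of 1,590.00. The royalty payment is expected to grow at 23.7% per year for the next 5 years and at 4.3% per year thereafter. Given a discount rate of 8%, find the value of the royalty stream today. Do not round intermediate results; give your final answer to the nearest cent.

100517.32

D_1 = 1966.83000
D_2 = 2432.96871
D_3 = 3009.58229
D_4 = 3722.85330
D_5 = 4605.16953
Terminal value at year 5: TV = D_5×(1+g_2)/(r−g_2) = 4803.19182/0.037 = 129815.99512
P_0 = D_1/(1+r)^1 + D_2/(1+r)^2 + D_3/(1+r)^3 + D_4/(1+r)^4 + D_5/(1+r)^5 + TV/(1+r)^5
    = 1821.13889 + 2085.87852 + 2389.10346 + 2736.40831 + 3134.20100 + 88350.58498 = 100517.31517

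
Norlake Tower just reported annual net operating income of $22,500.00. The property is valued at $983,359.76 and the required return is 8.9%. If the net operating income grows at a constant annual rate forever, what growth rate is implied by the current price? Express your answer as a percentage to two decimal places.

P = D₀(1+g)/(r−g) ⇒ P(r−g) = D₀(1+g) ⇒ g(P+D₀) = P·r − D₀
g = (P·r − D₀)/(P + D₀) = ($983,359.76×0.089 − $22,500.00) / ($983,359.76 + $22,500.00) = 0.064640

6.46%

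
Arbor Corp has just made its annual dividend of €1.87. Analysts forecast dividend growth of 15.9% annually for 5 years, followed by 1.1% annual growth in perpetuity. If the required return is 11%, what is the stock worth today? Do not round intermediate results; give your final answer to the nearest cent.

€34.36

D_1 = 2.16733
D_2 = 2.51194
D_3 = 2.91133
D_4 = 3.37424
D_5 = 3.91074
Terminal value at year 5: TV = D_5×(1+g_2)/(r−g_2) = 3.95376/0.099 = 39.93694
P_0 = D_1/(1+r)^1 + D_2/(1+r)^2 + D_3/(1+r)^3 + D_4/(1+r)^4 + D_5/(1+r)^5 + TV/(1+r)^5
    = 1.95255 + 2.03874 + 2.12874 + 2.22271 + 2.32083 + 23.70063 = 34.36421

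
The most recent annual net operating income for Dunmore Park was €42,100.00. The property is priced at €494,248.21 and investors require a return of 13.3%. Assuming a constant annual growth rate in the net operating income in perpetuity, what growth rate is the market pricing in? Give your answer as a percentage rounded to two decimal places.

P = D₀(1+g)/(r−g) ⇒ P(r−g) = D₀(1+g) ⇒ g(P+D₀) = P·r − D₀
g = (P·r − D₀)/(P + D₀) = (€494,248.21×0.133 − €42,100.00) / (€494,248.21 + €42,100.00) = 0.044067

4.41%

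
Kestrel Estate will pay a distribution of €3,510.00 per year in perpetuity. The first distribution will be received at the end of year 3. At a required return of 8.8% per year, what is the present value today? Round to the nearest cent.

Value at end of year 2: C / r = €3,510.00 / 0.088 = €39,886.3636
Discount to today: PV = €39,886.3636 / (1 + 0.088)^2 = €39,886.3636 / 1.183744 = €33,695.09

€33695.09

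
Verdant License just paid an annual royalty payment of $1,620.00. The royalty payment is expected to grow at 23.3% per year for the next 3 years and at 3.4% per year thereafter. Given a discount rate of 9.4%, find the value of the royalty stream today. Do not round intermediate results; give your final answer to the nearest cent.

D_1 = 1997.46000
D_2 = 2462.86818
D_3 = 3036.71647
Terminal value at year 3: TV = D_3×(1+g_2)/(r−g_2) = 3139.96483/0.06 = 52332.74710
P_0 = D_1/(1+r)^1 + D_2/(1+r)^2 + D_3/(1+r)^3 + TV/(1+r)^3
    = 1825.83181 + 2057.81592 + 2319.27517 + 39968.84208 = 46171.76499

$46171.76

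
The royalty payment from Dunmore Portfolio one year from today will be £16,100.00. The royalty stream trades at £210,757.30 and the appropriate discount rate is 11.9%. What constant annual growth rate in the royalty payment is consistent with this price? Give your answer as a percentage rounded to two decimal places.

P = D₁/(r−g) ⇒ g = r − D₁/P = 0.119 − £16,100.00/£210,757.30 = 0.042609

4.26%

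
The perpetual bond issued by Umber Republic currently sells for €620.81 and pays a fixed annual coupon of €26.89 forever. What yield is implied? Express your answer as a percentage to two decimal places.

4.33%

P = C/r ⇒ r = C/P = €26.89/€620.81 = 0.043314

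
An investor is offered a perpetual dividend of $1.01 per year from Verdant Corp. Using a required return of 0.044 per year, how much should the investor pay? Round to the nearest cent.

Level perpetuity: PV = C / r = $1.01 / 0.044 = $22.95

$22.95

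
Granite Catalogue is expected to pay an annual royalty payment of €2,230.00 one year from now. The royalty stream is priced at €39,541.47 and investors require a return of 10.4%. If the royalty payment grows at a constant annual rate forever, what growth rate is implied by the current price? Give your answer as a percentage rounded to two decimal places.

P = D₁/(r−g) ⇒ g = r − D₁/P = 0.104 − €2,230.00/€39,541.47 = 0.047604

4.76%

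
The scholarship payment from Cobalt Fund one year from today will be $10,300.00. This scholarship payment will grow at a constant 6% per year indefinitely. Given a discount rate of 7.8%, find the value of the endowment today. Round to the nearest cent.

Growing perpetuity: P = D₁ / (r − g) = $10,300.0000 / (0.078 − 0.06) = $572,222.22

$572222.22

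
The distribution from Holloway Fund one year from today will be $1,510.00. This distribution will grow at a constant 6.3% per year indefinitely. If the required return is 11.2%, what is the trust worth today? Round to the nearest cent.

Growing perpetuity: P = D₁ / (r − g) = $1,510.0000 / (0.112 − 0.063) = $30,816.33

$30816.33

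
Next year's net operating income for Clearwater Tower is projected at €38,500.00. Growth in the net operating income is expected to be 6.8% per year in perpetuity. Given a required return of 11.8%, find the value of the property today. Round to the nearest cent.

€770000.00

Growing perpetuity: P = D₁ / (r − g) = €38,500.0000 / (0.118 − 0.068) = €770,000.00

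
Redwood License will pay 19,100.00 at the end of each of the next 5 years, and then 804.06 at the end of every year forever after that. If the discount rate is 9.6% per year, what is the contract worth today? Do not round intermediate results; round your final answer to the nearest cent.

78446.21

PV of 5-year annuity: 19,100.00 × [1 − (1+0.096)^−5] / 0.096 = 73150.01319
Perpetuity value at year 5: 804.06 / 0.096 = 8375.62500
PV of perpetuity: 8375.62500 / (1+0.096)^5 = 5296.20094
Total PV = 73150.01319 + 5296.20094 = 78446.21413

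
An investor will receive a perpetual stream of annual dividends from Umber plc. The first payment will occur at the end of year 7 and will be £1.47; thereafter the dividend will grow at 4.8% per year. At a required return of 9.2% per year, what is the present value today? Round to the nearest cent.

Value at end of year 6: C₁ / (r − g) = £1.47 / (0.092 − 0.048) = £33.4091
Discount to today: PV = £33.4091 / (1 + 0.092)^6 = £33.4091 / 1.695649 = £19.70

£19.70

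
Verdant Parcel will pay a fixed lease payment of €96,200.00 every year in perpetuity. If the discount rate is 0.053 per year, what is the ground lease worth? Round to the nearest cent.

€1815094.34

Level perpetuity: PV = C / r = €96,200.00 / 0.053 = €1,815,094.34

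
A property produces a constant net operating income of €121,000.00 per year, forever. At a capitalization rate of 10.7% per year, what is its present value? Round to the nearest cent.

Level perpetuity: PV = C / r = €121,000.00 / 0.107 = €1,130,841.12

€1130841.12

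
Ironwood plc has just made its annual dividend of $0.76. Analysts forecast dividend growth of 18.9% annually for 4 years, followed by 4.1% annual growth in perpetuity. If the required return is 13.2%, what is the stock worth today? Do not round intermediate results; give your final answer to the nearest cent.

$14.02

D_1 = 0.90364
D_2 = 1.07443
D_3 = 1.27749
D_4 = 1.51894
Terminal value at year 4: TV = D_4×(1+g_2)/(r−g_2) = 1.58122/0.091 = 17.37602
P_0 = D_1/(1+r)^1 + D_2/(1+r)^2 + D_3/(1+r)^3 + D_4/(1+r)^4 + TV/(1+r)^4
    = 0.79827 + 0.83846 + 0.88068 + 0.92503 + 10.58192 = 14.02437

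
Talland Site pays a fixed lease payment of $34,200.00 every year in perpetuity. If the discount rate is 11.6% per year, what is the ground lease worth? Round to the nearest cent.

$294827.59

Level perpetuity: PV = C / r = $34,200.00 / 0.116 = $294,827.59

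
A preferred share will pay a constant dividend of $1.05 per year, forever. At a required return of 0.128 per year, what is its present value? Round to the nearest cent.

$8.20

Level perpetuity: PV = C / r = $1.05 / 0.128 = $8.20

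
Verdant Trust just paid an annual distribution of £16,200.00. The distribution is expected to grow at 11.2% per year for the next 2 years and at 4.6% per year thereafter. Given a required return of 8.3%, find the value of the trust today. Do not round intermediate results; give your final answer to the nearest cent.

D_1 = 18014.40000
D_2 = 20032.01280
Terminal value at year 2: TV = D_2×(1+g_2)/(r−g_2) = 20953.48539/0.037 = 566310.41591
P_0 = D_1/(1+r)^1 + D_2/(1+r)^2 + TV/(1+r)^2
    = 16633.79501 + 17079.20596 + 482833.76851 = 516546.76948

£516546.77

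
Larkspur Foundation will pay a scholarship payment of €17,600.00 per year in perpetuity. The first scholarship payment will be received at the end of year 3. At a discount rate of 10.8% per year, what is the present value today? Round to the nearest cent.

€132742.32

Value at end of year 2: C / r = €17,600.00 / 0.108 = €162,962.9630
Discount to today: PV = €162,962.9630 / (1 + 0.108)^2 = €162,962.9630 / 1.227664 = €132,742.32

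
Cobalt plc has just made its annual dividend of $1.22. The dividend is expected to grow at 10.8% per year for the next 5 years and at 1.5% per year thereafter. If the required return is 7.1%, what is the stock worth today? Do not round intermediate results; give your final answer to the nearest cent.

D_1 = 1.35176
D_2 = 1.49775
D_3 = 1.65951
D_4 = 1.83873
D_5 = 2.03732
Terminal value at year 5: TV = D_5×(1+g_2)/(r−g_2) = 2.06788/0.056 = 36.92637
P_0 = D_1/(1+r)^1 + D_2/(1+r)^2 + D_3/(1+r)^3 + D_4/(1+r)^4 + D_5/(1+r)^5 + TV/(1+r)^5
    = 1.26215 + 1.30575 + 1.35086 + 1.39753 + 1.44581 + 26.20531 = 32.96741

$32.97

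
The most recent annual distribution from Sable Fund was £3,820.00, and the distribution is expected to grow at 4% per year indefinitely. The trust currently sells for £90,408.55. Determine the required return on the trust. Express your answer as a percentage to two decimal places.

8.39%

D₁ = £3,820.00 × 1.04 = £3,972.8000
P = D₁/(r − g) ⇒ r = D₁/P + g = £3,972.8000/£90,408.55 + 0.04 = 0.043943 + 0.04 = 0.083943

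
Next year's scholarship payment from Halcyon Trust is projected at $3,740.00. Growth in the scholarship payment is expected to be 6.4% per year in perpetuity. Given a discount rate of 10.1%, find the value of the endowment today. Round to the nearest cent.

$101081.08

Growing perpetuity: P = D₁ / (r − g) = $3,740.0000 / (0.101 − 0.064) = $101,081.08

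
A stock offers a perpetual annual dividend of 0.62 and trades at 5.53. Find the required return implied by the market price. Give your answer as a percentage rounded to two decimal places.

11.21%

P = C/r ⇒ r = C/P = 0.62/5.53 = 0.112116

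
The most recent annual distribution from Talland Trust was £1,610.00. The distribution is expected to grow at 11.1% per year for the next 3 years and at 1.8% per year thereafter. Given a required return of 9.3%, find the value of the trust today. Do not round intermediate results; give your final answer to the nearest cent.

£27941.44

D_1 = 1788.71000
D_2 = 1987.25681
D_3 = 2207.84232
Terminal value at year 3: TV = D_3×(1+g_2)/(r−g_2) = 2247.58348/0.075 = 29967.77970
P_0 = D_1/(1+r)^1 + D_2/(1+r)^2 + D_3/(1+r)^3 + TV/(1+r)^3
    = 1636.51418 + 1663.46501 + 1690.85968 + 22950.60200 = 27941.44086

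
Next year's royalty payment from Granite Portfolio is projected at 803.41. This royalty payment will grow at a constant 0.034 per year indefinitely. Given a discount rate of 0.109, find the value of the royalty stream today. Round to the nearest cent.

10712.13

Growing perpetuity: P = D₁ / (r − g) = 803.4100 / (0.109 − 0.034) = 10,712.13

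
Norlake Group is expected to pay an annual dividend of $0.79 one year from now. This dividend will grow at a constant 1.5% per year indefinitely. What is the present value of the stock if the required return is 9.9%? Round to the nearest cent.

$9.40

Growing perpetuity: P = D₁ / (r − g) = $0.7900 / (0.099 − 0.015) = $9.40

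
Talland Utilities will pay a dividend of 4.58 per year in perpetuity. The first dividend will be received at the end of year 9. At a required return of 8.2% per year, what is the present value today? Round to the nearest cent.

29.73

Value at end of year 8: C / r = 4.58 / 0.082 = 55.8537
Discount to today: PV = 55.8537 / (1 + 0.082)^8 = 55.8537 / 1.878530 = 29.73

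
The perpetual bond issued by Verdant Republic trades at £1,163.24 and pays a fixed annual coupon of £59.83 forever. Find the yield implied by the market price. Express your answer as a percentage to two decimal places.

5.14%

P = C/r ⇒ r = C/P = £59.83/£1,163.24 = 0.051434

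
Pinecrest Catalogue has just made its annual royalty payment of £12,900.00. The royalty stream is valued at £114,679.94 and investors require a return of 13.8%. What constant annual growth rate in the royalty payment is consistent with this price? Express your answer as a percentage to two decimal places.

2.29%

P = D₀(1+g)/(r−g) ⇒ P(r−g) = D₀(1+g) ⇒ g(P+D₀) = P·r − D₀
g = (P·r − D₀)/(P + D₀) = (£114,679.94×0.138 − £12,900.00) / (£114,679.94 + £12,900.00) = 0.022933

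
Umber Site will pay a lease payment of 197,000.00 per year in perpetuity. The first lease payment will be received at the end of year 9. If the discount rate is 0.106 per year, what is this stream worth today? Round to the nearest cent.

Value at end of year 8: C / r = 197,000.00 / 0.106 = 1,858,490.5660
Discount to today: PV = 1,858,490.5660 / (1 + 0.106)^8 = 1,858,490.5660 / 2.238933 = 830,078.84

830078.84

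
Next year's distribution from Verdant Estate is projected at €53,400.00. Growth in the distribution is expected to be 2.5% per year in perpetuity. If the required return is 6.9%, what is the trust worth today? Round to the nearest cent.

Growing perpetuity: P = D₁ / (r − g) = €53,400.0000 / (0.069 − 0.025) = €1,213,636.36

€1213636.36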